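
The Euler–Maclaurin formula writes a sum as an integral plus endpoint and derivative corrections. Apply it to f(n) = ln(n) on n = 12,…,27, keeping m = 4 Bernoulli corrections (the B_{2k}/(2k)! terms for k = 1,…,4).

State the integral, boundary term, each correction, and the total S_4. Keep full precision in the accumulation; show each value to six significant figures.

S_4 ≈ 47.0552

The integral term ∫_12^27 ln(x) dx = 44.1687.
Boundary: ½(f(12) + f(27)) = ½(2.48491 + 3.29584) = 2.89037.
Integral + boundary = 47.0591.
Order-1 term: 1/12 · (0.0370370 − 0.0833333) = -0.00385802.
Running total after k=1: 47.0552.
Order-2 term: −1/720 · (0.000101611 − 0.00115741) = 1.46638e-06.
Running total after k=2: 47.0552.
Order-3 term: 1/30240 · (1.67260e-06 − 9.64506e-05) = -3.13419e-09.
Running total after k=3: 47.0552.
Order-4 term: −1/1209600 · (6.88313e-08 − 2.00939e-05) = 1.65551e-11.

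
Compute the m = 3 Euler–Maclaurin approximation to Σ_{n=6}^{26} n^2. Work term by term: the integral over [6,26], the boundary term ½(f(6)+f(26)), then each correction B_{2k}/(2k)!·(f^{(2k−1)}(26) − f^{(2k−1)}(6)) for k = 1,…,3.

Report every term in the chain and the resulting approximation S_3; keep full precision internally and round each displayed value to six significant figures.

S_3 ≈ 6146.00

∫_6^26 x^2 dx evaluates to 5786.67.
Endpoint term: (f(6) + f(26))/2 = (36.0000 + 676.000)/2 = 356.000.
Running total after boundary: 6142.67.
Correction k=1: B_{2}/2! · (f^{(1)}(26) − f^{(1)}(6)) = 1/12 · (52.0000 − 12.0000) = 3.33333.
Running total after k=1: 6146.00.
Correction k=2: B_{4}/4! · (f^{(3)}(26) − f^{(3)}(6)) = −1/720 · (0.00000 − 0.00000) = 0.00000.
Running total after k=2: 6146.00.
Correction k=3: B_{6}/6! · (f^{(5)}(26) − f^{(5)}(6)) = 1/30240 · (0.00000 − 0.00000) = 0.00000.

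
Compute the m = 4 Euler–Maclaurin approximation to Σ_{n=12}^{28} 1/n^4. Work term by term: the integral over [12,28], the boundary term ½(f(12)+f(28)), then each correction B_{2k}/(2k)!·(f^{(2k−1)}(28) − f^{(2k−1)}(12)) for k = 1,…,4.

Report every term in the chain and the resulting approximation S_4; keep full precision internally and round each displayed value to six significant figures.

S_4 ≈ 0.000203958

The integral term ∫_12^28 1/x^4 dx = 0.000177717.
Boundary: ½(f(12) + f(28)) = ½(4.82253e-05 + 1.62693e-06) = 2.49261e-05.
Running total after boundary: 0.000202643.
Correction k=1: B_{2}/2! · (f^{(1)}(28) − f^{(1)}(12)) = 1/12 · (-2.32418e-07 − (-1.60751e-05)) = 1.32022e-06.
After k=1: 0.000203963.
Correction k=2: B_{4}/4! · (f^{(3)}(28) − f^{(3)}(12)) = −1/720 · (-8.89355e-09 − (-3.34898e-06)) = -4.63901e-09.
After k=2: 0.000203958.
Correction k=3: B_{6}/6! · (f^{(5)}(28) − f^{(5)}(12)) = 1/30240 · (-6.35253e-10 − (-1.30238e-06)) = 4.30471e-11.
After k=3: 0.000203958.
Correction k=4: B_{8}/8! · (f^{(7)}(28) − f^{(7)}(12)) = −1/1209600 · (-7.29245e-11 − (-8.13988e-07)) = -6.72880e-13.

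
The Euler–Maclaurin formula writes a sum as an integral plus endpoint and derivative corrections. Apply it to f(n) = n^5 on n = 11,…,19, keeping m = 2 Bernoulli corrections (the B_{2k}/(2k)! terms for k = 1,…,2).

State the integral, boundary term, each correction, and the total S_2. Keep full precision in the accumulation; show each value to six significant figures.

S_2 ≈ 8.91248e+06

∫_11^19 x^5 dx evaluates to 7.54572e+06.
½[f(11) + f(19)] = ½[161051 + 2.47610e+06] = 1.31858e+06.
So far: 8.86430e+06.
k=1: B_{2}/(2)! × [f^{(1)}(19) − f^{(1)}(11)] = 1/12 × (651605 − 73205.0) = 48200.0.
Running total after k=1: 8.91250e+06.
k=2: B_{4}/(4)! × [f^{(3)}(19) − f^{(3)}(11)] = −1/720 × (21660.0 − 7260.00) = -20.0000.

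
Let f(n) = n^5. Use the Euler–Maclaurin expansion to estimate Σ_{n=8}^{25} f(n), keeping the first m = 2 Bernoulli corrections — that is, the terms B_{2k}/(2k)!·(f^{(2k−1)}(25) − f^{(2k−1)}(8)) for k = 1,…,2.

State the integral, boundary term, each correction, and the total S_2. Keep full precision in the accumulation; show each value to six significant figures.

∫_8^25 x^5 dx evaluates to 4.06464e+07.
Endpoint term: (f(8) + f(25))/2 = (32768.0 + 9.76562e+06)/2 = 4.89920e+06.
So far: 4.55456e+07.
k=1: B_{2}/(2)! × [f^{(1)}(25) − f^{(1)}(8)] = 1/12 × (1.95312e+06 − 20480.0) = 161054.
Running total after k=1: 4.57067e+07.
k=2: B_{4}/(4)! × [f^{(3)}(25) − f^{(3)}(8)] = −1/720 × (37500.0 − 3840.00) = -46.7500.

S_2 ≈ 4.57066e+07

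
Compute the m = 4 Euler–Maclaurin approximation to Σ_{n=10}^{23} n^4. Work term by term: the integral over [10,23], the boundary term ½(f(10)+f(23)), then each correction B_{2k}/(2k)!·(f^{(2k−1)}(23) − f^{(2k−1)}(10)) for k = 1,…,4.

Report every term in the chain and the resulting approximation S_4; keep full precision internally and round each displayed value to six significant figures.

S_4 ≈ 1.41591e+06

∫_10^23 x^4 dx evaluates to 1.26727e+06.
Endpoint term: (f(10) + f(23))/2 = (10000.0 + 279841)/2 = 144920.
Running total after boundary: 1.41219e+06.
Correction k=1: B_{2}/2! · (f^{(1)}(23) − f^{(1)}(10)) = 1/12 · (48668.0 − 4000.00) = 3722.33.
After k=1: 1.41591e+06.
Correction k=2: B_{4}/4! · (f^{(3)}(23) − f^{(3)}(10)) = −1/720 · (552.000 − 240.000) = -0.433333.
After k=2: 1.41591e+06.
Correction k=3: B_{6}/6! · (f^{(5)}(23) − f^{(5)}(10)) = 1/30240 · (0.00000 − 0.00000) = 0.00000.
After k=3: 1.41591e+06.
Correction k=4: B_{8}/8! · (f^{(7)}(23) − f^{(7)}(10)) = −1/1209600 · (0.00000 − 0.00000) = 0.00000.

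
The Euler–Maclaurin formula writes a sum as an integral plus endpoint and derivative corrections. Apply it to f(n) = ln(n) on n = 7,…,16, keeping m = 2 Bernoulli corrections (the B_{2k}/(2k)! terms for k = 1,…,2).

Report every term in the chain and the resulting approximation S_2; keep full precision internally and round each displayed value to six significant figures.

∫_7^16 ln(x) dx evaluates to 21.7400.
Endpoint term: (f(7) + f(16))/2 = (1.94591 + 2.77259)/2 = 2.35925.
Running total after boundary: 24.0993.
Order-1 term: 1/12 · (0.0625000 − 0.142857) = -0.00669643.
Running total after k=1: 24.0926.
Order-2 term: −1/720 · (0.000488281 − 0.00583090) = 7.42031e-06.

S_2 ≈ 24.0926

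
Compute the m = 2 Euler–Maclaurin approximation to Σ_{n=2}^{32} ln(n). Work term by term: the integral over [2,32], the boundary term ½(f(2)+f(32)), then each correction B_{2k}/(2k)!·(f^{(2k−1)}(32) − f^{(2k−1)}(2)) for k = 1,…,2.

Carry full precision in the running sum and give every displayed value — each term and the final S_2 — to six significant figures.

The integral term ∫_2^32 ln(x) dx = 79.5173.
½[f(2) + f(32)] = ½[0.693147 + 3.46574] = 2.07944.
Running total after boundary: 81.5967.
k=1: B_{2}/(2)! × [f^{(1)}(32) − f^{(1)}(2)] = 1/12 × (0.0312500 − 0.500000) = -0.0390625.
After k=1: 81.5576.
k=2: B_{4}/(4)! × [f^{(3)}(32) − f^{(3)}(2)] = −1/720 × (6.10352e-05 − 0.250000) = 0.000347137.

S_2 ≈ 81.5580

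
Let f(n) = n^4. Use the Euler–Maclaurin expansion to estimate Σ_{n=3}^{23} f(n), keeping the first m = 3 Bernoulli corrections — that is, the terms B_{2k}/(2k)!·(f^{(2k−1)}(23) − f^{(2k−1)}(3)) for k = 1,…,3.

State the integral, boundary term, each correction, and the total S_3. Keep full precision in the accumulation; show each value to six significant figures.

S_3 ≈ 1.43123e+06

∫_3^23 x^4 dx evaluates to 1.28722e+06.
½[f(3) + f(23)] = ½[81.0000 + 279841] = 139961.
Integral + boundary = 1.42718e+06.
Correction k=1: B_{2}/2! · (f^{(1)}(23) − f^{(1)}(3)) = 1/12 · (48668.0 − 108.000) = 4046.67.
Running total after k=1: 1.43123e+06.
Correction k=2: B_{4}/4! · (f^{(3)}(23) − f^{(3)}(3)) = −1/720 · (552.000 − 72.0000) = -0.666667.
Running total after k=2: 1.43123e+06.
Correction k=3: B_{6}/6! · (f^{(5)}(23) − f^{(5)}(3)) = 1/30240 · (0.00000 − 0.00000) = 0.00000.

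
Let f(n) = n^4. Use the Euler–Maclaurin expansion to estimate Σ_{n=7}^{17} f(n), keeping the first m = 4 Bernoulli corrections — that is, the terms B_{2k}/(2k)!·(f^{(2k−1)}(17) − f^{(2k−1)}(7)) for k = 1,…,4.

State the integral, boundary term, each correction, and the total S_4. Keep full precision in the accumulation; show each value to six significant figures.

S_4 ≈ 325094

Integral: ∫_7^17 x^4 dx = 280610.
Endpoint term: (f(7) + f(17))/2 = (2401.00 + 83521.0)/2 = 42961.0.
Integral + boundary = 323571.
Correction k=1: B_{2}/2! · (f^{(1)}(17) − f^{(1)}(7)) = 1/12 · (19652.0 − 1372.00) = 1523.33.
Partial sum through k=1: 325094.
Correction k=2: B_{4}/4! · (f^{(3)}(17) − f^{(3)}(7)) = −1/720 · (408.000 − 168.000) = -0.333333.
Partial sum through k=2: 325094.
Correction k=3: B_{6}/6! · (f^{(5)}(17) − f^{(5)}(7)) = 1/30240 · (0.00000 − 0.00000) = 0.00000.
Partial sum through k=3: 325094.
Correction k=4: B_{8}/8! · (f^{(7)}(17) − f^{(7)}(7)) = −1/1209600 · (0.00000 − 0.00000) = 0.00000.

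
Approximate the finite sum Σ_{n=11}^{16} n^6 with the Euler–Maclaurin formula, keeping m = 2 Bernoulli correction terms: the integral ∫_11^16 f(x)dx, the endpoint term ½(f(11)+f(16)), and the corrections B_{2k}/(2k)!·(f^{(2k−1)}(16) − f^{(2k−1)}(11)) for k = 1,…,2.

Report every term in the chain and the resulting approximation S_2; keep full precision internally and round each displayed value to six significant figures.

S_2 ≈ 4.52817e+07

Integral: ∫_11^16 x^6 dx = 3.55640e+07.
Endpoint term: (f(11) + f(16))/2 = (1.77156e+06 + 1.67772e+07)/2 = 9.27439e+06.
So far: 4.48384e+07.
k=1: B_{2}/(2)! × [f^{(1)}(16) − f^{(1)}(11)] = 1/12 × (6.29146e+06 − 966306) = 443762.
Running total after k=1: 4.52822e+07.
k=2: B_{4}/(4)! × [f^{(3)}(16) − f^{(3)}(11)] = −1/720 × (491520 − 159720) = -460.833.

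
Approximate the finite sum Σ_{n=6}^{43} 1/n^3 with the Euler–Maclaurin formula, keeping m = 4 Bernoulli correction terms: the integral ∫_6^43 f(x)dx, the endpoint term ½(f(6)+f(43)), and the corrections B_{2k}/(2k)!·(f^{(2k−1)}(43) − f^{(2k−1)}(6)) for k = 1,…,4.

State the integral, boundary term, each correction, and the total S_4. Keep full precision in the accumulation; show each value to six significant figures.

∫_6^43 1/x^3 dx evaluates to 0.0136185.
½[f(6) + f(43)] = ½[0.00462963 + 1.25775e-05] = 0.00232110.
Running total after boundary: 0.0159396.
k=1: B_{2}/(2)! × [f^{(1)}(43) − f^{(1)}(6)] = 1/12 × (-8.77501e-07 − (-0.00231481)) = 0.000192828.
Running total after k=1: 0.0161324.
k=2: B_{4}/(4)! × [f^{(3)}(43) − f^{(3)}(6)] = −1/720 × (-9.49162e-09 − (-0.00128601)) = -1.78611e-06.
Running total after k=2: 0.0161306.
k=3: B_{6}/(6)! × [f^{(5)}(43) − f^{(5)}(6)] = 1/30240 × (-2.15602e-10 − (-0.00150034)) = 4.96145e-08.
Running total after k=3: 0.0161307.
k=4: B_{8}/(8)! × [f^{(7)}(43) − f^{(7)}(6)] = −1/1209600 × (-8.39554e-12 − (-0.00300069)) = -2.48073e-09.

S_4 ≈ 0.0161307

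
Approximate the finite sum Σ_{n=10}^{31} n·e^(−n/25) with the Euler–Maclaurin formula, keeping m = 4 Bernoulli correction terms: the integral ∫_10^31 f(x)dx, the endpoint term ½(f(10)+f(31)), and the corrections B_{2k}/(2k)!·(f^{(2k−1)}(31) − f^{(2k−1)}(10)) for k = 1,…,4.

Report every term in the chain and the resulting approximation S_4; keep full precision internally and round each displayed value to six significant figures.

Integral: ∫_10^31 x·e^(−x/25) dx = 181.392.
Boundary: ½(f(10) + f(31)) = ½(6.70320 + 8.97091) = 7.83706.
So far: 189.229.
k=1: B_{2}/(2)! × [f^{(1)}(31) − f^{(1)}(10)] = 1/12 × (-0.0694522 − 0.402192) = -0.0393037.
After k=1: 189.190.
k=2: B_{4}/(4)! × [f^{(3)}(31) − f^{(3)}(10)] = −1/720 × (0.000814906 − 0.00278853) = 2.74115e-06.
After k=2: 189.190.
k=3: B_{6}/(6)! × [f^{(5)}(31) − f^{(5)}(10)] = 1/30240 × (2.78550e-06 − 7.89369e-06) = -1.68922e-10.
After k=3: 189.190.
k=4: B_{8}/(8)! × [f^{(7)}(31) − f^{(7)}(10)] = −1/1209600 × (6.82743e-09 − 1.81212e-08) = 9.33675e-15.

S_4 ≈ 189.190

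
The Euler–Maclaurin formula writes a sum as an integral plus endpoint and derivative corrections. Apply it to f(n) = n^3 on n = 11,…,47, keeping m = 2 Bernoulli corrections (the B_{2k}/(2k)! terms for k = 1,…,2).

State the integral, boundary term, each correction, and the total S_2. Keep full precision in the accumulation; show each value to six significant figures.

S_2 ≈ 1.26936e+06

Integral: ∫_11^47 x^3 dx = 1.21626e+06.
Boundary: ½(f(11) + f(47)) = ½(1331.00 + 103823) = 52577.0.
Integral + boundary = 1.26884e+06.
k=1: B_{2}/(2)! × [f^{(1)}(47) − f^{(1)}(11)] = 1/12 × (6627.00 − 363.000) = 522.000.
Partial sum through k=1: 1.26936e+06.
k=2: B_{4}/(4)! × [f^{(3)}(47) − f^{(3)}(11)] = −1/720 × (6.00000 − 6.00000) = 0.00000.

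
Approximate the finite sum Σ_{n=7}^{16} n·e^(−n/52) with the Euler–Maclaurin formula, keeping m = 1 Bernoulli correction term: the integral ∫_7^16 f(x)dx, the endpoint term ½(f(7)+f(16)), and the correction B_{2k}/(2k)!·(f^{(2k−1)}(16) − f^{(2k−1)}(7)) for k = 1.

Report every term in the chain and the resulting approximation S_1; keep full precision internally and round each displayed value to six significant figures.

∫_7^16 x·e^(−x/52) dx evaluates to 82.1313.
Boundary: ½(f(7) + f(16)) = ½(6.11836 + 11.7623) = 8.94031.
So far: 91.0716.
Order-1 term: 1/12 · (0.508944 − 0.756391) = -0.0206206.

S_1 ≈ 91.0510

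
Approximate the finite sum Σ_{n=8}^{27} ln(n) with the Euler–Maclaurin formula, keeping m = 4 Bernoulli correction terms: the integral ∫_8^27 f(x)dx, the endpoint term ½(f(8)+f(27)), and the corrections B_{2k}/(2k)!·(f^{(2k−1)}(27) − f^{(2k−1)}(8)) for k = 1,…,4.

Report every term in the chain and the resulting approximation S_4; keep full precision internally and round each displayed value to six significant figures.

∫_8^27 ln(x) dx evaluates to 53.3521.
½[f(8) + f(27)] = ½[2.07944 + 3.29584] = 2.68764.
Integral + boundary = 56.0397.
Correction k=1: B_{2}/2! · (f^{(1)}(27) − f^{(1)}(8)) = 1/12 · (0.0370370 − 0.125000) = -0.00733025.
Running total after k=1: 56.0324.
Correction k=2: B_{4}/4! · (f^{(3)}(27) − f^{(3)}(8)) = −1/720 · (0.000101611 − 0.00390625) = 5.28422e-06.
Running total after k=2: 56.0324.
Correction k=3: B_{6}/6! · (f^{(5)}(27) − f^{(5)}(8)) = 1/30240 · (1.67260e-06 − 0.000732422) = -2.41650e-08.
Running total after k=3: 56.0324.
Correction k=4: B_{8}/8! · (f^{(7)}(27) − f^{(7)}(8)) = −1/1209600 · (6.88313e-08 − 0.000343323) = 2.83775e-10.

S_4 ≈ 56.0324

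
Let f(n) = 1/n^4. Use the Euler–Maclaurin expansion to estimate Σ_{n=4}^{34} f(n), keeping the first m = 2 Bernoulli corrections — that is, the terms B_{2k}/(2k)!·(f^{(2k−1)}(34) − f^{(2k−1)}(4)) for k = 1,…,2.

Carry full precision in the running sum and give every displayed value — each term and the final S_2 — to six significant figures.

Integral: ∫_4^34 1/x^4 dx = 0.00519985.
Endpoint term: (f(4) + f(34))/2 = (0.00390625 + 7.48315e-07)/2 = 0.00195350.
So far: 0.00715335.
Correction k=1: B_{2}/2! · (f^{(1)}(34) − f^{(1)}(4)) = 1/12 · (-8.80370e-08 − (-0.00390625)) = 0.000325513.
Partial sum through k=1: 0.00747887.
Correction k=2: B_{4}/4! · (f^{(3)}(34) − f^{(3)}(4)) = −1/720 · (-2.28470e-09 − (-0.00732422)) = -1.01725e-05.

S_2 ≈ 0.00746869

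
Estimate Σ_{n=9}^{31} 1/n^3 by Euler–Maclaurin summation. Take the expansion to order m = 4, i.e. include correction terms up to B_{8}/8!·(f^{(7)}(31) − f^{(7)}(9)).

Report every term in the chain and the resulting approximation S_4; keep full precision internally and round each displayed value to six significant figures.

S_4 ≈ 0.00639288

Integral: ∫_9^31 1/x^3 dx = 0.00565255.
Boundary: ½(f(9) + f(31)) = ½(0.00137174 + 3.35672e-05) = 0.000702655.
Integral + boundary = 0.00635520.
k=1: B_{2}/(2)! × [f^{(1)}(31) − f^{(1)}(9)] = 1/12 × (-3.24844e-06 − (-0.000457247)) = 3.78332e-05.
After k=1: 0.00639304.
k=2: B_{4}/(4)! × [f^{(3)}(31) − f^{(3)}(9)] = −1/720 × (-6.76054e-08 − (-0.000112901)) = -1.56712e-07.
After k=2: 0.00639288.
k=3: B_{6}/(6)! × [f^{(5)}(31) − f^{(5)}(9)] = 1/30240 × (-2.95466e-09 − (-5.85410e-05)) = 1.93578e-09.
After k=3: 0.00639288.
k=4: B_{8}/(8)! × [f^{(7)}(31) − f^{(7)}(9)] = −1/1209600 × (-2.21369e-10 − (-5.20365e-05)) = -4.30194e-11.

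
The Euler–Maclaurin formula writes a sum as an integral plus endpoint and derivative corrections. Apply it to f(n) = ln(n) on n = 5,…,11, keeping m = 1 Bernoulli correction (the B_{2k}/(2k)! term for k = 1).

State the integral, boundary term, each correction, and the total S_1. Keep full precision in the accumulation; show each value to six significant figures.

S_1 ≈ 14.3242

Integral: ∫_5^11 ln(x) dx = 12.3297.
½[f(5) + f(11)] = ½[1.60944 + 2.39790] = 2.00367.
So far: 14.3333.
Correction k=1: B_{2}/2! · (f^{(1)}(11) − f^{(1)}(5)) = 1/12 · (0.0909091 − 0.200000) = -0.00909091.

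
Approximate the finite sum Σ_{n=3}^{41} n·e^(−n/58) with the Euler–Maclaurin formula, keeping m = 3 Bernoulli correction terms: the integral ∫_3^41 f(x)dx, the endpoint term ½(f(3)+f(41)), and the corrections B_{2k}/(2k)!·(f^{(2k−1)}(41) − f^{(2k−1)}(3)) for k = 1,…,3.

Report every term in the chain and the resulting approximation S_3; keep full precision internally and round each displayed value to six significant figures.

S_3 ≈ 539.328

∫_3^41 x·e^(−x/58) dx evaluates to 527.857.
Endpoint term: (f(3) + f(41))/2 = (2.84877 + 20.2201)/2 = 11.5344.
Integral + boundary = 539.391.
Correction k=1: B_{2}/2! · (f^{(1)}(41) − f^{(1)}(3)) = 1/12 · (0.144551 − 0.900474) = -0.0629936.
After k=1: 539.328.
Correction k=2: B_{4}/4! · (f^{(3)}(41) − f^{(3)}(3)) = −1/720 · (0.000336176 − 0.000832240) = 6.88978e-07.
After k=2: 539.328.
Correction k=3: B_{6}/6! · (f^{(5)}(41) − f^{(5)}(3)) = 1/30240 · (1.87093e-07 − 4.15220e-07) = -7.54388e-12.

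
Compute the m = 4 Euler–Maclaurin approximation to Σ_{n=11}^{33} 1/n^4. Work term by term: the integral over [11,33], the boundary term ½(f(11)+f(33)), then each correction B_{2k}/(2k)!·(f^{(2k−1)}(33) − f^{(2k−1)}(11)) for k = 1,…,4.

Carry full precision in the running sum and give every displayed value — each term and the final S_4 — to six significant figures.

S_4 ≈ 0.000277788

∫_11^33 1/x^4 dx evaluates to 0.000241163.
Endpoint term: (f(11) + f(33))/2 = (6.83013e-05 + 8.43226e-07)/2 = 3.45723e-05.
Running total after boundary: 0.000275735.
Correction k=1: B_{2}/2! · (f^{(1)}(33) − f^{(1)}(11)) = 1/12 · (-1.02209e-07 − (-2.48369e-05)) = 2.06122e-06.
Running total after k=1: 0.000277796.
Correction k=2: B_{4}/4! · (f^{(3)}(33) − f^{(3)}(11)) = −1/720 · (-2.81568e-09 − (-6.15790e-06)) = -8.54872e-09.
Running total after k=2: 0.000277788.
Correction k=3: B_{6}/6! · (f^{(5)}(33) − f^{(5)}(11)) = 1/30240 · (-1.44792e-10 − (-2.84994e-06)) = 9.42391e-11.
Running total after k=3: 0.000277788.
Correction k=4: B_{8}/8! · (f^{(7)}(33) − f^{(7)}(11)) = −1/1209600 · (-1.19663e-11 − (-2.11979e-06)) = -1.75246e-12.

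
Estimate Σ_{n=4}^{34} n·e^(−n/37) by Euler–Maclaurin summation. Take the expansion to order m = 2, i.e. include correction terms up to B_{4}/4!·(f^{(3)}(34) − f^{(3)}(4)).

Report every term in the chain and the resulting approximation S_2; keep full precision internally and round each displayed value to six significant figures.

S_2 ≈ 322.025

Integral: ∫_4^34 x·e^(−x/37) dx = 313.512.
Endpoint term: (f(4) + f(34))/2 = (3.59012 + 13.5643)/2 = 8.57721.
So far: 322.089.
k=1: B_{2}/(2)! × [f^{(1)}(34) − f^{(1)}(4)] = 1/12 × (0.0323473 − 0.800500) = -0.0640127.
Running total after k=1: 322.025.
k=2: B_{4}/(4)! × [f^{(3)}(34) − f^{(3)}(4)] = −1/720 × (0.000606463 − 0.00189595) = 1.79096e-06.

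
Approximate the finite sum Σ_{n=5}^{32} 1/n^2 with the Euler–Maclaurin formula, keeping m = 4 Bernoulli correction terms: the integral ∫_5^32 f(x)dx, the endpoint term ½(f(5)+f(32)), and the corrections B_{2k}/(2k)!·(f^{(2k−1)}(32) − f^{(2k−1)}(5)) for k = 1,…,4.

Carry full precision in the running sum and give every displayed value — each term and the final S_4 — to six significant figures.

Integral: ∫_5^32 1/x^2 dx = 0.168750.
½[f(5) + f(32)] = ½[0.0400000 + 0.000976562] = 0.0204883.
So far: 0.189238.
Correction k=1: B_{2}/2! · (f^{(1)}(32) − f^{(1)}(5)) = 1/12 · (-6.10352e-05 − (-0.0160000)) = 0.00132825.
After k=1: 0.190567.
Correction k=2: B_{4}/4! · (f^{(3)}(32) − f^{(3)}(5)) = −1/720 · (-7.15256e-07 − (-0.00768000)) = -1.06657e-05.
After k=2: 0.190556.
Correction k=3: B_{6}/6! · (f^{(5)}(32) − f^{(5)}(5)) = 1/30240 · (-2.09548e-08 − (-0.00921600)) = 3.04761e-07.
After k=3: 0.190556.
Correction k=4: B_{8}/8! · (f^{(7)}(32) − f^{(7)}(5)) = −1/1209600 · (-1.14596e-09 − (-0.0206438)) = -1.70667e-08.

S_4 ≈ 0.190556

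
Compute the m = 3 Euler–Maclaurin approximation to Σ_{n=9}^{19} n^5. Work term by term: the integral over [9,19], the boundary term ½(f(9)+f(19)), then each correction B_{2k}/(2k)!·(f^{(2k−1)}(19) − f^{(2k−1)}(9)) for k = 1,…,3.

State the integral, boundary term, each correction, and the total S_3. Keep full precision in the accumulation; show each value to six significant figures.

Integral: ∫_9^19 x^5 dx = 7.75241e+06.
Endpoint term: (f(9) + f(19))/2 = (59049.0 + 2.47610e+06)/2 = 1.26757e+06.
Running total after boundary: 9.01998e+06.
Correction k=1: B_{2}/2! · (f^{(1)}(19) − f^{(1)}(9)) = 1/12 · (651605 − 32805.0) = 51566.7.
Partial sum through k=1: 9.07155e+06.
Correction k=2: B_{4}/4! · (f^{(3)}(19) − f^{(3)}(9)) = −1/720 · (21660.0 − 4860.00) = -23.3333.
Partial sum through k=2: 9.07152e+06.
Correction k=3: B_{6}/6! · (f^{(5)}(19) − f^{(5)}(9)) = 1/30240 · (120.000 − 120.000) = 0.00000.

S_3 ≈ 9.07152e+06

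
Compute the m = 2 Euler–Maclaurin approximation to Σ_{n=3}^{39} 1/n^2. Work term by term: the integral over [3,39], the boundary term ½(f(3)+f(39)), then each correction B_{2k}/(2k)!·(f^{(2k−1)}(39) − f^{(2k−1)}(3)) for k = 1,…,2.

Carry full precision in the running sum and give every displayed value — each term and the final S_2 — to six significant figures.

Integral: ∫_3^39 1/x^2 dx = 0.307692.
Boundary: ½(f(3) + f(39)) = ½(0.111111 + 0.000657462) = 0.0558843.
Integral + boundary = 0.363577.
k=1: B_{2}/(2)! × [f^{(1)}(39) − f^{(1)}(3)] = 1/12 × (-3.37160e-05 − (-0.0740741)) = 0.00617003.
After k=1: 0.369747.
k=2: B_{4}/(4)! × [f^{(3)}(39) − f^{(3)}(3)] = −1/720 × (-2.66004e-07 − (-0.0987654)) = -0.000137174.

S_2 ≈ 0.369609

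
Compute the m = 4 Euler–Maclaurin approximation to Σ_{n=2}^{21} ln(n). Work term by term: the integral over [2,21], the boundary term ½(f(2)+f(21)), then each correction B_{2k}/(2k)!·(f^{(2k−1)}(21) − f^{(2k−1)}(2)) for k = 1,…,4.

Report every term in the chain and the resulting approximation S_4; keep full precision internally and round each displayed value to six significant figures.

∫_2^21 ln(x) dx evaluates to 43.5487.
Endpoint term: (f(2) + f(21))/2 = (0.693147 + 3.04452)/2 = 1.86883.
So far: 45.4175.
k=1: B_{2}/(2)! × [f^{(1)}(21) − f^{(1)}(2)] = 1/12 × (0.0476190 − 0.500000) = -0.0376984.
After k=1: 45.3798.
k=2: B_{4}/(4)! × [f^{(3)}(21) − f^{(3)}(2)] = −1/720 × (0.000215959 − 0.250000) = 0.000346922.
After k=2: 45.3802.
k=3: B_{6}/(6)! × [f^{(5)}(21) − f^{(5)}(2)] = 1/30240 × (5.87645e-06 − 0.750000) = -2.48014e-05.
After k=3: 45.3801.
k=4: B_{8}/(8)! × [f^{(7)}(21) − f^{(7)}(2)] = −1/1209600 × (3.99758e-07 − 5.62500) = 4.65030e-06.

S_4 ≈ 45.3801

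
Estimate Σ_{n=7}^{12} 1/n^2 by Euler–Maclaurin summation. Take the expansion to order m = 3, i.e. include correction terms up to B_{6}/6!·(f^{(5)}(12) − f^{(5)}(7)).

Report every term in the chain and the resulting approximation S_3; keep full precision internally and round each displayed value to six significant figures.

S_3 ≈ 0.0735878

∫_7^12 1/x^2 dx evaluates to 0.0595238.
Endpoint term: (f(7) + f(12))/2 = (0.0204082 + 0.00694444)/2 = 0.0136763.
So far: 0.0732001.
Correction k=1: B_{2}/2! · (f^{(1)}(12) − f^{(1)}(7)) = 1/12 · (-0.00115741 − (-0.00583090)) = 0.000389458.
Running total after k=1: 0.0735896.
Correction k=2: B_{4}/4! · (f^{(3)}(12) − f^{(3)}(7)) = −1/720 · (-9.64506e-05 − (-0.00142798)) = -1.84934e-06.
Running total after k=2: 0.0735877.
Correction k=3: B_{6}/6! · (f^{(5)}(12) − f^{(5)}(7)) = 1/30240 · (-2.00939e-05 − (-0.000874271)) = 2.82466e-08.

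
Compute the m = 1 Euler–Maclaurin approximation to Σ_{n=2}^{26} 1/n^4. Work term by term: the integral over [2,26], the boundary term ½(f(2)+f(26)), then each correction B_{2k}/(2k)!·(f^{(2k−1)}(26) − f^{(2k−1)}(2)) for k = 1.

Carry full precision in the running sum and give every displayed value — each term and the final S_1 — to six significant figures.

The integral term ∫_2^26 1/x^4 dx = 0.0416477.
Boundary: ½(f(2) + f(26)) = ½(0.0625000 + 2.18830e-06) = 0.0312511.
So far: 0.0728988.
Order-1 term: 1/12 · (-3.36661e-07 − (-0.125000)) = 0.0104166.

S_1 ≈ 0.0833154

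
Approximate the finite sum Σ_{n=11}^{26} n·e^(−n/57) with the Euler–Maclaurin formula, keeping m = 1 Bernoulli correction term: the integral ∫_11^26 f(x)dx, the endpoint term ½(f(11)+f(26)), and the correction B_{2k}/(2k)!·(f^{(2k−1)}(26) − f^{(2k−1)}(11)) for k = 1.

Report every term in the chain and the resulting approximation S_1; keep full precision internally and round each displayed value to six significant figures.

∫_11^26 x·e^(−x/57) dx evaluates to 197.596.
½[f(11) + f(26)] = ½[9.06946 + 16.4768] = 12.7732.
So far: 210.369.
Order-1 term: 1/12 · (0.344657 − 0.665383) = -0.0267271.

S_1 ≈ 210.342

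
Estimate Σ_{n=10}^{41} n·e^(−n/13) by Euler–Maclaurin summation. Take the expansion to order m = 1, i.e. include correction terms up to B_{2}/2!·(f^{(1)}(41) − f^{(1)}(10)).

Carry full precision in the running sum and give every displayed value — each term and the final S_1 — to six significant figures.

S_1 ≈ 111.756

∫_10^41 x·e^(−x/13) dx evaluates to 108.581.
½[f(10) + f(41)] = ½[4.63369 + 1.75019] = 3.19194.
Running total after boundary: 111.773.
k=1: B_{2}/(2)! × [f^{(1)}(41) − f^{(1)}(10)] = 1/12 × (-0.0919426 − 0.106931) = -0.0165728.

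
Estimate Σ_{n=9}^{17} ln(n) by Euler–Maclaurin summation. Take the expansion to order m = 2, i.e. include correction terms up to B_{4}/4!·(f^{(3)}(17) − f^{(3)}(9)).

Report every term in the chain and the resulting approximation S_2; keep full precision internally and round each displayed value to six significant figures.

The integral term ∫_9^17 ln(x) dx = 20.3896.
Boundary: ½(f(9) + f(17)) = ½(2.19722 + 2.83321) = 2.51522.
Running total after boundary: 22.9048.
Correction k=1: B_{2}/2! · (f^{(1)}(17) − f^{(1)}(9)) = 1/12 · (0.0588235 − 0.111111) = -0.00435730.
Running total after k=1: 22.9005.
Correction k=2: B_{4}/4! · (f^{(3)}(17) − f^{(3)}(9)) = −1/720 · (0.000407083 − 0.00274348) = 3.24500e-06.

S_2 ≈ 22.9005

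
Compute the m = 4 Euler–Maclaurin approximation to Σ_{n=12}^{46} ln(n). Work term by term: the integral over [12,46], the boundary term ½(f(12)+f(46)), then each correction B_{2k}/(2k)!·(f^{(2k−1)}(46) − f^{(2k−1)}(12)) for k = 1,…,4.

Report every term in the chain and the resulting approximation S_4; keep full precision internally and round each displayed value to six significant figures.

The integral term ∫_12^46 ln(x) dx = 112.299.
Endpoint term: (f(12) + f(46))/2 = (2.48491 + 3.82864)/2 = 3.15677.
So far: 115.455.
Correction k=1: B_{2}/2! · (f^{(1)}(46) − f^{(1)}(12)) = 1/12 · (0.0217391 − 0.0833333) = -0.00513285.
After k=1: 115.450.
Correction k=2: B_{4}/4! · (f^{(3)}(46) − f^{(3)}(12)) = −1/720 · (2.05474e-05 − 0.00115741) = 1.57897e-06.
After k=2: 115.450.
Correction k=3: B_{6}/6! · (f^{(5)}(46) − f^{(5)}(12)) = 1/30240 · (1.16526e-07 − 9.64506e-05) = -3.18565e-09.
After k=3: 115.450.
Correction k=4: B_{8}/8! · (f^{(7)}(46) − f^{(7)}(12)) = −1/1209600 · (1.65207e-09 − 2.00939e-05) = 1.66106e-11.

S_4 ≈ 115.450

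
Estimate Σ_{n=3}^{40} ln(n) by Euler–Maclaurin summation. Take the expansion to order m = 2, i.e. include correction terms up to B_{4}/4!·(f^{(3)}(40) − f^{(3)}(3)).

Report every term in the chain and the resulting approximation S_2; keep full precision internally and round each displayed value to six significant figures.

Integral: ∫_3^40 ln(x) dx = 107.259.
Boundary: ½(f(3) + f(40)) = ½(1.09861 + 3.68888) = 2.39375.
So far: 109.653.
Order-1 term: 1/12 · (0.0250000 − 0.333333) = -0.0256944.
Partial sum through k=1: 109.627.
Order-2 term: −1/720 · (3.12500e-05 − 0.0740741) = 0.000102837.

S_2 ≈ 109.627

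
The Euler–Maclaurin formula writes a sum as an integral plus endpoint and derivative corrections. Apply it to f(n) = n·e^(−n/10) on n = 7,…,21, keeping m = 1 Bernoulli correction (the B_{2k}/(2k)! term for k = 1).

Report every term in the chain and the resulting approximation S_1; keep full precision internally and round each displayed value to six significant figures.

The integral term ∫_7^21 x·e^(−x/10) dx = 46.4580.
Boundary: ½(f(7) + f(21)) = ½(3.47610 + 2.57158) = 3.02384.
Running total after boundary: 49.4818.
Order-1 term: 1/12 · (-0.134702 − 0.148976) = -0.0236398.

S_1 ≈ 49.4582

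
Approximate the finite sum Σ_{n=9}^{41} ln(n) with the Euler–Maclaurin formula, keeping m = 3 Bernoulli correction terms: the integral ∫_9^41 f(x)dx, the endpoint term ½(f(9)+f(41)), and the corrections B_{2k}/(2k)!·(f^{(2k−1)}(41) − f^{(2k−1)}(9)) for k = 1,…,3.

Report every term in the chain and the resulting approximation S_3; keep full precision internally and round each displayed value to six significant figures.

S_3 ≈ 103.430

Integral: ∫_9^41 ln(x) dx = 100.481.
Boundary: ½(f(9) + f(41)) = ½(2.19722 + 3.71357) = 2.95540.
Running total after boundary: 103.437.
k=1: B_{2}/(2)! × [f^{(1)}(41) − f^{(1)}(9)] = 1/12 × (0.0243902 − 0.111111) = -0.00722674.
Partial sum through k=1: 103.430.
k=2: B_{4}/(4)! × [f^{(3)}(41) − f^{(3)}(9)] = −1/720 × (2.90187e-05 − 0.00274348) = 3.77009e-06.
Partial sum through k=2: 103.430.
k=3: B_{6}/(6)! × [f^{(5)}(41) − f^{(5)}(9)] = 1/30240 × (2.07153e-07 − 0.000406442) = -1.34337e-08.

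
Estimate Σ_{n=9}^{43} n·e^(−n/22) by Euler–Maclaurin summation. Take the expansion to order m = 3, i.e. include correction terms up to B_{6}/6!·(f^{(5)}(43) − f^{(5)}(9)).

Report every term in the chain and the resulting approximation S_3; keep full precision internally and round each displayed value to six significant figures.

The integral term ∫_9^43 x·e^(−x/22) dx = 250.492.
Boundary: ½(f(9) + f(43)) = ½(5.97828 + 6.09004) = 6.03416.
So far: 256.526.
Correction k=1: B_{2}/2! · (f^{(1)}(43) − f^{(1)}(9)) = 1/12 · (-0.135191 − 0.392514) = -0.0439754.
Running total after k=1: 256.482.
Correction k=2: B_{4}/4! · (f^{(3)}(43) − f^{(3)}(9)) = −1/720 · (0.000305923 − 0.00355583) = 4.51376e-06.
Running total after k=2: 256.482.
Correction k=3: B_{6}/6! · (f^{(5)}(43) − f^{(5)}(9)) = 1/30240 · (1.84125e-06 − 1.30179e-05) = -3.69599e-10.

S_3 ≈ 256.482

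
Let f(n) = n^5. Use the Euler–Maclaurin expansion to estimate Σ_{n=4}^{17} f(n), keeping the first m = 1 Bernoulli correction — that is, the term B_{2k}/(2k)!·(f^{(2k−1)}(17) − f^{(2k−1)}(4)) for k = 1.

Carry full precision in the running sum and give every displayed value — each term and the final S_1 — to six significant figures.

S_1 ≈ 4.76738e+06

Integral: ∫_4^17 x^5 dx = 4.02225e+06.
Boundary: ½(f(4) + f(17)) = ½(1024.00 + 1.41986e+06) = 710440.
So far: 4.73269e+06.
k=1: B_{2}/(2)! × [f^{(1)}(17) − f^{(1)}(4)] = 1/12 × (417605 − 1280.00) = 34693.8.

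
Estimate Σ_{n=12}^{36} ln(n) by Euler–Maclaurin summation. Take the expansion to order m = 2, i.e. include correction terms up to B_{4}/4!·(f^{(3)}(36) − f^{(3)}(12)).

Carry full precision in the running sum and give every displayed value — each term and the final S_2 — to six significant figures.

∫_12^36 ln(x) dx evaluates to 75.1878.
Boundary: ½(f(12) + f(36)) = ½(2.48491 + 3.58352) = 3.03421.
Running total after boundary: 78.2220.
Correction k=1: B_{2}/2! · (f^{(1)}(36) − f^{(1)}(12)) = 1/12 · (0.0277778 − 0.0833333) = -0.00462963.
Partial sum through k=1: 78.2174.
Correction k=2: B_{4}/4! · (f^{(3)}(36) − f^{(3)}(12)) = −1/720 · (4.28669e-05 − 0.00115741) = 1.54797e-06.

S_2 ≈ 78.2174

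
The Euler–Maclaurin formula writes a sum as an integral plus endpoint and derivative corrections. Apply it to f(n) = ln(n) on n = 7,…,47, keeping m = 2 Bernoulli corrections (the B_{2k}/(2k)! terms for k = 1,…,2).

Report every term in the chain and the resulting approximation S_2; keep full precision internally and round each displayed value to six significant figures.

The integral term ∫_7^47 ln(x) dx = 127.336.
½[f(7) + f(47)] = ½[1.94591 + 3.85015] = 2.89803.
Integral + boundary = 130.234.
Order-1 term: 1/12 · (0.0212766 − 0.142857) = -0.0101317.
Partial sum through k=1: 130.223.
Order-2 term: −1/720 · (1.92636e-05 − 0.00583090) = 8.07172e-06.

S_2 ≈ 130.223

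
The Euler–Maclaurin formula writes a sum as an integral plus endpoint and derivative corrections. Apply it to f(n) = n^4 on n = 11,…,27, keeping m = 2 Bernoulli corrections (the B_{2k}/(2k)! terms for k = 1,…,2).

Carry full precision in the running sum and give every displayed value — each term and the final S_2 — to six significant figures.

The integral term ∫_11^27 x^4 dx = 2.83757e+06.
Boundary: ½(f(11) + f(27)) = ½(14641.0 + 531441) = 273041.
Integral + boundary = 3.11061e+06.
k=1: B_{2}/(2)! × [f^{(1)}(27) − f^{(1)}(11)] = 1/12 × (78732.0 − 5324.00) = 6117.33.
After k=1: 3.11673e+06.
k=2: B_{4}/(4)! × [f^{(3)}(27) − f^{(3)}(11)] = −1/720 × (648.000 − 264.000) = -0.533333.

S_2 ≈ 3.11673e+06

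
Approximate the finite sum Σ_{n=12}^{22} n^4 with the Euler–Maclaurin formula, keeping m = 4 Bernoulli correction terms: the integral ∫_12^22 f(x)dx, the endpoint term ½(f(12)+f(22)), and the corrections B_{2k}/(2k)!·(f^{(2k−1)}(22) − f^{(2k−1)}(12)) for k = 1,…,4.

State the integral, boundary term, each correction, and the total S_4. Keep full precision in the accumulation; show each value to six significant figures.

∫_12^22 x^4 dx evaluates to 980960.
½[f(12) + f(22)] = ½[20736.0 + 234256] = 127496.
So far: 1.10846e+06.
k=1: B_{2}/(2)! × [f^{(1)}(22) − f^{(1)}(12)] = 1/12 × (42592.0 − 6912.00) = 2973.33.
Running total after k=1: 1.11143e+06.
k=2: B_{4}/(4)! × [f^{(3)}(22) − f^{(3)}(12)] = −1/720 × (528.000 − 288.000) = -0.333333.
Running total after k=2: 1.11143e+06.
k=3: B_{6}/(6)! × [f^{(5)}(22) − f^{(5)}(12)] = 1/30240 × (0.00000 − 0.00000) = 0.00000.
Running total after k=3: 1.11143e+06.
k=4: B_{8}/(8)! × [f^{(7)}(22) − f^{(7)}(12)] = −1/1209600 × (0.00000 − 0.00000) = 0.00000.

S_4 ≈ 1.11143e+06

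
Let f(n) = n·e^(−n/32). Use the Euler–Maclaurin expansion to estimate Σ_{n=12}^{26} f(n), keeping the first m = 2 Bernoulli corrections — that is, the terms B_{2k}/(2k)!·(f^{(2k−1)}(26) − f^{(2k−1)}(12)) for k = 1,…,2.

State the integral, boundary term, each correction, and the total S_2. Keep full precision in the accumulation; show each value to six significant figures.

Integral: ∫_12^26 x·e^(−x/32) dx = 144.108.
Boundary: ½(f(12) + f(26)) = ½(8.24747 + 11.5374) = 9.89245.
Running total after boundary: 154.001.
Correction k=1: B_{2}/2! · (f^{(1)}(26) − f^{(1)}(12)) = 1/12 · (0.0832026 − 0.429556) = -0.0288628.
Running total after k=1: 153.972.
Correction k=2: B_{4}/4! · (f^{(3)}(26) − f^{(3)}(12)) = −1/720 · (0.000947947 − 0.00176185) = 1.13042e-06.

S_2 ≈ 153.972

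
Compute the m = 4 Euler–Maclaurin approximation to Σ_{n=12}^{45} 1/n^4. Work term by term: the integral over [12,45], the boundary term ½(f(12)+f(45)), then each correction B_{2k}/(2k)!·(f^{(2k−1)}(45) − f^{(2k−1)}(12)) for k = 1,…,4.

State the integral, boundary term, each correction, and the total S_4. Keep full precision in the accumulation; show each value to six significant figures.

Integral: ∫_12^45 1/x^4 dx = 0.000189243.
Endpoint term: (f(12) + f(45))/2 = (4.82253e-05 + 2.43865e-07)/2 = 2.42346e-05.
Running total after boundary: 0.000213478.
Correction k=1: B_{2}/2! · (f^{(1)}(45) − f^{(1)}(12)) = 1/12 · (-2.16769e-08 − (-1.60751e-05)) = 1.33779e-06.
Partial sum through k=1: 0.000214816.
Correction k=2: B_{4}/4! · (f^{(3)}(45) − f^{(3)}(12)) = −1/720 · (-3.21139e-10 − (-3.34898e-06)) = -4.65091e-09.
Partial sum through k=2: 0.000214811.
Correction k=3: B_{6}/6! · (f^{(5)}(45) − f^{(5)}(12)) = 1/30240 · (-8.88089e-12 − (-1.30238e-06)) = 4.30679e-11.
Partial sum through k=3: 0.000214811.
Correction k=4: B_{8}/8! · (f^{(7)}(45) − f^{(7)}(12)) = −1/1209600 · (-3.94706e-13 − (-8.13988e-07)) = -6.72940e-13.

S_4 ≈ 0.000214811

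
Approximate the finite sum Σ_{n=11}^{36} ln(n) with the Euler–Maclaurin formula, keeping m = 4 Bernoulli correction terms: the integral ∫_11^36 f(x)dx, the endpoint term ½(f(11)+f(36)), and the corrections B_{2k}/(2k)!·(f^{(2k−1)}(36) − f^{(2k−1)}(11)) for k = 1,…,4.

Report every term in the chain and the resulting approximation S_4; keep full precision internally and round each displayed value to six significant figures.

S_4 ≈ 80.6153

∫_11^36 ln(x) dx evaluates to 77.6298.
Endpoint term: (f(11) + f(36))/2 = (2.39790 + 3.58352)/2 = 2.99071.
Integral + boundary = 80.6205.
Correction k=1: B_{2}/2! · (f^{(1)}(36) − f^{(1)}(11)) = 1/12 · (0.0277778 − 0.0909091) = -0.00526094.
Running total after k=1: 80.6153.
Correction k=2: B_{4}/4! · (f^{(3)}(36) − f^{(3)}(11)) = −1/720 · (4.28669e-05 − 0.00150263) = 2.02745e-06.
Running total after k=2: 80.6153.
Correction k=3: B_{6}/6! · (f^{(5)}(36) − f^{(5)}(11)) = 1/30240 · (3.96916e-07 − 0.000149021) = -4.91482e-09.
Running total after k=3: 80.6153.
Correction k=4: B_{8}/8! · (f^{(7)}(36) − f^{(7)}(11)) = −1/1209600 · (9.18787e-09 − 3.69474e-05) = 3.05375e-11.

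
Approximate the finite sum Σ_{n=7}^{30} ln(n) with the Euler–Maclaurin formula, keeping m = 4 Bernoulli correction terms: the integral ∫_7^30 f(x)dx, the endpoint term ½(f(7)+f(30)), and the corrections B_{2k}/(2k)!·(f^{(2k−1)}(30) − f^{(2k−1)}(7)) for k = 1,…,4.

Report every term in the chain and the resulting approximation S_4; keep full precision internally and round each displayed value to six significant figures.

S_4 ≈ 68.0790

Integral: ∫_7^30 ln(x) dx = 65.4146.
Boundary: ½(f(7) + f(30)) = ½(1.94591 + 3.40120) = 2.67355.
Running total after boundary: 68.0881.
k=1: B_{2}/(2)! × [f^{(1)}(30) − f^{(1)}(7)] = 1/12 × (0.0333333 − 0.142857) = -0.00912698.
Running total after k=1: 68.0790.
k=2: B_{4}/(4)! × [f^{(3)}(30) − f^{(3)}(7)] = −1/720 × (7.40741e-05 − 0.00583090) = 7.99560e-06.
Running total after k=2: 68.0790.
k=3: B_{6}/(6)! × [f^{(5)}(30) − f^{(5)}(7)] = 1/30240 × (9.87654e-07 − 0.00142798) = -4.71888e-08.
Running total after k=3: 68.0790.
k=4: B_{8}/(8)! × [f^{(7)}(30) − f^{(7)}(7)] = −1/1209600 × (3.29218e-08 − 0.000874271) = 7.22750e-10.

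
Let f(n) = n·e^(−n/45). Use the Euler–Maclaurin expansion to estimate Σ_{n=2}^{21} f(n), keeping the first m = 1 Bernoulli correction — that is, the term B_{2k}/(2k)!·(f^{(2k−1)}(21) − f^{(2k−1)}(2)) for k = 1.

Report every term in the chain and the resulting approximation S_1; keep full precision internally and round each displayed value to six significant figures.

S_1 ≈ 168.096

Integral: ∫_2^21 x·e^(−x/45) dx = 160.604.
Boundary: ½(f(2) + f(21)) = ½(1.91306 + 13.1689) = 7.54096.
So far: 168.145.
Correction k=1: B_{2}/2! · (f^{(1)}(21) − f^{(1)}(2)) = 1/12 · (0.334448 − 0.914016) = -0.0482974.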